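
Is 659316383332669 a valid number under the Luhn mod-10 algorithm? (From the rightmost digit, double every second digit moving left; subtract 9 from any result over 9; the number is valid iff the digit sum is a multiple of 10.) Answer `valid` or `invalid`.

From the right, keep odd positions and double even positions (subtract 9 from any doubled value over 9):
  doubled (positions 2,4,...): 3 4 6 7 3 6 1 → sum 30
  kept (positions 1,3,...): 9 6 3 3 3 1 9 6 → sum 40
Total = 70.
70 mod 10 = 0, so the number is valid.

valid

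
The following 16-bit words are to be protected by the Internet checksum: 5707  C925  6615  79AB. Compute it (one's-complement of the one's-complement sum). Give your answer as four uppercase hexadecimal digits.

One's-complement addition (fold any carry out of bit 15 back into bit 0):
  0x5707 + 0xC925 = 0x1202C → wrap carry → 0x202D
  0x202D + 0x6615 = 0x08642
  0x8642 + 0x79AB = 0x0FFED
One's-complement sum = 0xFFED.
Checksum = ~0xFFED & 0xFFFF = 0x0012.

0012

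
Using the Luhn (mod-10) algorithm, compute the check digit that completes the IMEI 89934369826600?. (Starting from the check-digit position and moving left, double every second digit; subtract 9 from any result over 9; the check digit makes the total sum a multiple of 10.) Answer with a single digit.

2

Partial digits right→left: 0 0 6 6 2 8 9 6 3 4 3 9 9 8
Double every second digit counting from the check-digit position (so the 1st, 3rd, 5th, ... of the partial from the right).
  doubled (with −9 where >9): 0 3 4 9 6 6 9 → sum 37
  kept as-is: 0 6 8 6 4 9 8 → sum 41
Total = 37 + 41 = 78.
Check digit = (10 − (78 mod 10)) mod 10 = 2.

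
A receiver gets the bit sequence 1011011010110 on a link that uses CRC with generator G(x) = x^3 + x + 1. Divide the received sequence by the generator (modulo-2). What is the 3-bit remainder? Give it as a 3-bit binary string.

100

Modulo-2 division of 1011011010110 by 1011:
  pos 0: 1011 XOR 1011 = 0000
  pos 5: 1101 XOR 1011 = 0110
  pos 6: 1100 XOR 1011 = 0111
  pos 7: 1111 XOR 1011 = 0100
  pos 8: 1001 XOR 1011 = 0010
Remainder = 100 (nonzero — an error is detected).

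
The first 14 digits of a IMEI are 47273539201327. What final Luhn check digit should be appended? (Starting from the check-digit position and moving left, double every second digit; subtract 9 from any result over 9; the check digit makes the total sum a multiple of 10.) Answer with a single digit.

Partial digits right→left: 7 2 3 1 0 2 9 3 5 3 7 2 7 4
Double every second digit counting from the check-digit position (so the 1st, 3rd, 5th, ... of the partial from the right).
  doubled (with −9 where >9): 5 6 0 9 1 5 5 → sum 31
  kept as-is: 2 1 2 3 3 2 4 → sum 17
Total = 31 + 17 = 48.
Check digit = (10 − (48 mod 10)) mod 10 = 2.

2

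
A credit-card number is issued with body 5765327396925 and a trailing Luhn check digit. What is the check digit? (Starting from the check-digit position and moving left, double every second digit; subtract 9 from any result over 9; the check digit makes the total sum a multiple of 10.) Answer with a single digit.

1

Partial digits right→left: 5 2 9 6 9 3 7 2 3 5 6 7 5
Double every second digit counting from the check-digit position (so the 1st, 3rd, 5th, ... of the partial from the right).
  doubled (with −9 where >9): 1 9 9 5 6 3 1 → sum 34
  kept as-is: 2 6 3 2 5 7 → sum 25
Total = 34 + 25 = 59.
Check digit = (10 − (59 mod 10)) mod 10 = 1.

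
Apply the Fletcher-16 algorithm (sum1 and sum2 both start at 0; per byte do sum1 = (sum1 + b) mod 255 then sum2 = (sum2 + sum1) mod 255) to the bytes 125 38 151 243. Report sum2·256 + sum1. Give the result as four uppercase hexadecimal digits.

Running sums (mod 255):
  after byte 0 (125): sum1=125, sum2=125
  after byte 1 (38): sum1=163, sum2=33
  after byte 2 (151): sum1=59, sum2=92
  after byte 3 (243): sum1=47, sum2=139
Checksum = sum2·256 + sum1 = 139·256 + 47 = 35631 = 0x8B2F.

8B2F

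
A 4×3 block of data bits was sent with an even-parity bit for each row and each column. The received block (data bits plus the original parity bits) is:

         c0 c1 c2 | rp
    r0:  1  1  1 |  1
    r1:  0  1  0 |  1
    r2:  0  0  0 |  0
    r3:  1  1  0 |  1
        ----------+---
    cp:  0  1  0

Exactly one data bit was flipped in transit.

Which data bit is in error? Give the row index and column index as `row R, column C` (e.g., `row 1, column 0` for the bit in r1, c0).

Recompute each row's even parity and compare to rp:
  r0: data parity 1, sent rp 1 → ok
  r1: data parity 1, sent rp 1 → ok
  r2: data parity 0, sent rp 0 → ok
  r3: data parity 0, sent rp 1 → mismatch
Recompute each column's even parity and compare to cp:
  c0: data parity 0, sent cp 0 → ok
  c1: data parity 1, sent cp 1 → ok
  c2: data parity 1, sent cp 0 → mismatch
Exactly one row (r3) and one column (c2) fail → the flipped bit is at their intersection.

row 3, column 2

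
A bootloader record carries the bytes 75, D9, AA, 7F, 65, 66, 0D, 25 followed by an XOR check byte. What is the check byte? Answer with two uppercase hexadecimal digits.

52

XOR the bytes together:
  start with 0x75
  0x75 ⊕ 0xD9 = 0xAC
  0xAC ⊕ 0xAA = 0x06
  0x06 ⊕ 0x7F = 0x79
  0x79 ⊕ 0x65 = 0x1C
  0x1C ⊕ 0x66 = 0x7A
  0x7A ⊕ 0x0D = 0x77
  0x77 ⊕ 0x25 = 0x52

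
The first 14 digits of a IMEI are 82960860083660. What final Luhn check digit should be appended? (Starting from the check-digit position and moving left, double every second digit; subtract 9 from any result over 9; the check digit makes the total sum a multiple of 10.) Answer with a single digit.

4

Partial digits right→left: 0 6 6 3 8 0 0 6 8 0 6 9 2 8
Double every second digit counting from the check-digit position (so the 1st, 3rd, 5th, ... of the partial from the right).
  doubled (with −9 where >9): 0 3 7 0 7 3 4 → sum 24
  kept as-is: 6 3 0 6 0 9 8 → sum 32
Total = 24 + 32 = 56.
Check digit = (10 − (56 mod 10)) mod 10 = 4.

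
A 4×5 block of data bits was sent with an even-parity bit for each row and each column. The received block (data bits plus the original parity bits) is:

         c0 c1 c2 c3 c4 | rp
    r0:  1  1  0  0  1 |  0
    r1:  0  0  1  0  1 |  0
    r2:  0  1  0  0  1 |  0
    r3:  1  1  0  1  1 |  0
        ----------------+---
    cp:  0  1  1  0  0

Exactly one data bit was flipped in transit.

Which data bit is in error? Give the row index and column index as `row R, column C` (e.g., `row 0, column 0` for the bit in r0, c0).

row 0, column 3

Recompute each row's even parity and compare to rp:
  r0: data parity 1, sent rp 0 → mismatch
  r1: data parity 0, sent rp 0 → ok
  r2: data parity 0, sent rp 0 → ok
  r3: data parity 0, sent rp 0 → ok
Recompute each column's even parity and compare to cp:
  c0: data parity 0, sent cp 0 → ok
  c1: data parity 1, sent cp 1 → ok
  c2: data parity 1, sent cp 1 → ok
  c3: data parity 1, sent cp 0 → mismatch
  c4: data parity 0, sent cp 0 → ok
Exactly one row (r0) and one column (c3) fail → the flipped bit is at their intersection.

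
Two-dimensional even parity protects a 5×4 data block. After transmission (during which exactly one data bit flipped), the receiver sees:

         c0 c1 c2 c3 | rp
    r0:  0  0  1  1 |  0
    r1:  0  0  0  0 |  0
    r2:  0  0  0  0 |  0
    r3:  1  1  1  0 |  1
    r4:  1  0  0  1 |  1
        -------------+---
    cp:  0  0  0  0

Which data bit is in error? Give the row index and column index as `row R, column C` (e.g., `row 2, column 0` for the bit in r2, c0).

row 4, column 1

Recompute each row's even parity and compare to rp:
  r0: data parity 0, sent rp 0 → ok
  r1: data parity 0, sent rp 0 → ok
  r2: data parity 0, sent rp 0 → ok
  r3: data parity 1, sent rp 1 → ok
  r4: data parity 0, sent rp 1 → mismatch
Recompute each column's even parity and compare to cp:
  c0: data parity 0, sent cp 0 → ok
  c1: data parity 1, sent cp 0 → mismatch
  c2: data parity 0, sent cp 0 → ok
  c3: data parity 0, sent cp 0 → ok
Exactly one row (r4) and one column (c1) fail → the flipped bit is at their intersection.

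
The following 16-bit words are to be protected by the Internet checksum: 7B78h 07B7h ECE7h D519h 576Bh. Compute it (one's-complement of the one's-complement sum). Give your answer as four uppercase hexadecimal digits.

One's-complement addition (fold any carry out of bit 15 back into bit 0):
  0x7B78 + 0x07B7 = 0x0832F
  0x832F + 0xECE7 = 0x17016 → wrap carry → 0x7017
  0x7017 + 0xD519 = 0x14530 → wrap carry → 0x4531
  0x4531 + 0x576B = 0x09C9C
One's-complement sum = 0x9C9C.
Checksum = ~0x9C9C & 0xFFFF = 0x6363.

6363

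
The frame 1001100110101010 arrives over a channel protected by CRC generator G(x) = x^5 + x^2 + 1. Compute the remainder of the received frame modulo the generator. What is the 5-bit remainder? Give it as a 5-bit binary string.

00000

Modulo-2 division of 1001100110101010 by 100101:
  pos 0: 100110 XOR 100101 = 000011
  pos 4: 110110 XOR 100101 = 010011
  pos 5: 100111 XOR 100101 = 000010
  pos 9: 100101 XOR 100101 = 000000
Remainder = 00000 (zero — the frame passes the CRC check).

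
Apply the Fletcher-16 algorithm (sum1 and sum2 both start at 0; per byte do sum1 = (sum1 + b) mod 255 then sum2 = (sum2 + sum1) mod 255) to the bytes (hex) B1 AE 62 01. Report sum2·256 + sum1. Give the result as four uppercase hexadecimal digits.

98C3

Running sums (mod 255):
  after byte 0 (B1): sum1=177, sum2=177
  after byte 1 (AE): sum1=96, sum2=18
  after byte 2 (62): sum1=194, sum2=212
  after byte 3 (01): sum1=195, sum2=152
Checksum = sum2·256 + sum1 = 152·256 + 195 = 39107 = 0x98C3.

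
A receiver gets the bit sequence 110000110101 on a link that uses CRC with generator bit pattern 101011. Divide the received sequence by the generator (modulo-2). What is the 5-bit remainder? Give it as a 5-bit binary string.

Modulo-2 division of 110000110101 by 101011:
  pos 0: 110000 XOR 101011 = 011011
  pos 1: 110111 XOR 101011 = 011100
  pos 2: 111001 XOR 101011 = 010010
  pos 3: 100100 XOR 101011 = 001111
  pos 5: 111110 XOR 101011 = 010101
  pos 6: 101011 XOR 101011 = 000000
Remainder = 00000 (zero — the frame passes the CRC check).

00000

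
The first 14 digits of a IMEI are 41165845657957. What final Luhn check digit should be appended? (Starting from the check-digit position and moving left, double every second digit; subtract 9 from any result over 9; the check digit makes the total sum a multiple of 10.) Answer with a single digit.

0

Partial digits right→left: 7 5 9 7 5 6 5 4 8 5 6 1 1 4
Double every second digit counting from the check-digit position (so the 1st, 3rd, 5th, ... of the partial from the right).
  doubled (with −9 where >9): 5 9 1 1 7 3 2 → sum 28
  kept as-is: 5 7 6 4 5 1 4 → sum 32
Total = 28 + 32 = 60.
Check digit = (10 − (60 mod 10)) mod 10 = 0.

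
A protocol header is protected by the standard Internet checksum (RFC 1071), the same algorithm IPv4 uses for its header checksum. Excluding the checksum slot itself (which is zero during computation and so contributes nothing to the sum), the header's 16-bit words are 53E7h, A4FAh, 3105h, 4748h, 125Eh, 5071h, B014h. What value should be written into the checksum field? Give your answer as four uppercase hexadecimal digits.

One's-complement addition (fold any carry out of bit 15 back into bit 0):
  0x53E7 + 0xA4FA = 0x0F8E1
  0xF8E1 + 0x3105 = 0x129E6 → wrap carry → 0x29E7
  0x29E7 + 0x4748 = 0x0712F
  0x712F + 0x125E = 0x0838D
  0x838D + 0x5071 = 0x0D3FE
  0xD3FE + 0xB014 = 0x18412 → wrap carry → 0x8413
One's-complement sum = 0x8413.
Checksum = ~0x8413 & 0xFFFF = 0x7BEC.

7BEC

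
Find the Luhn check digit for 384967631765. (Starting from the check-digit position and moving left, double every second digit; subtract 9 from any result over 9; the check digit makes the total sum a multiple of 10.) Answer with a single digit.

Partial digits right→left: 5 6 7 1 3 6 7 6 9 4 8 3
Double every second digit counting from the check-digit position (so the 1st, 3rd, 5th, ... of the partial from the right).
  doubled (with −9 where >9): 1 5 6 5 9 7 → sum 33
  kept as-is: 6 1 6 6 4 3 → sum 26
Total = 33 + 26 = 59.
Check digit = (10 − (59 mod 10)) mod 10 = 1.

1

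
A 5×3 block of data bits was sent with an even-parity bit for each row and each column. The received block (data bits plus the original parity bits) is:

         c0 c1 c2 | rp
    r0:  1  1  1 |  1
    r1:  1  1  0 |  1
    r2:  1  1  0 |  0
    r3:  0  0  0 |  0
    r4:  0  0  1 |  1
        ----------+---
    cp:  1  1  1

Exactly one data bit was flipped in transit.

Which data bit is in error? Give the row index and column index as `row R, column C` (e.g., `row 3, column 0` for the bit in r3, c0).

Recompute each row's even parity and compare to rp:
  r0: data parity 1, sent rp 1 → ok
  r1: data parity 0, sent rp 1 → mismatch
  r2: data parity 0, sent rp 0 → ok
  r3: data parity 0, sent rp 0 → ok
  r4: data parity 1, sent rp 1 → ok
Recompute each column's even parity and compare to cp:
  c0: data parity 1, sent cp 1 → ok
  c1: data parity 1, sent cp 1 → ok
  c2: data parity 0, sent cp 1 → mismatch
Exactly one row (r1) and one column (c2) fail → the flipped bit is at their intersection.

row 1, column 2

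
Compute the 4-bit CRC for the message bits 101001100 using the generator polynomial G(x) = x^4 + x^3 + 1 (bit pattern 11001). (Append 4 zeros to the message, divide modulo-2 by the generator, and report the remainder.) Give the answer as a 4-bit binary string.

0001

Append 4 zeros: 1010011000000. Divide by 11001 (XOR where the leading bit is 1):
  pos 0: 10100 XOR 11001 = 01101
  pos 1: 11011 XOR 11001 = 00010
  pos 4: 10100 XOR 11001 = 01101
  pos 5: 11010 XOR 11001 = 00011
  pos 8: 11000 XOR 11001 = 00001
Remainder (last 4 bits) = 0001. This is the CRC / FCS.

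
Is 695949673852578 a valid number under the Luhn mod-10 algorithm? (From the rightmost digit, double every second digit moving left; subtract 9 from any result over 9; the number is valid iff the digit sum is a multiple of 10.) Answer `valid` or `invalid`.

From the right, keep odd positions and double even positions (subtract 9 from any doubled value over 9):
  doubled (positions 2,4,...): 5 4 7 5 9 9 9 → sum 48
  kept (positions 1,3,...): 8 5 5 3 6 4 5 6 → sum 42
Total = 90.
90 mod 10 = 0, so the number is valid.

valid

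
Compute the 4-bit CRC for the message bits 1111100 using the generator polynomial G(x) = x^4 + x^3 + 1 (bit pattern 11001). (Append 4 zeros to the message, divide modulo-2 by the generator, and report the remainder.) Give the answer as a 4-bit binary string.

Append 4 zeros: 11111000000. Divide by 11001 (XOR where the leading bit is 1):
  pos 0: 11111 XOR 11001 = 00110
  pos 2: 11000 XOR 11001 = 00001
  pos 6: 10000 XOR 11001 = 01001
Remainder (last 4 bits) = 1001. This is the CRC / FCS.

1001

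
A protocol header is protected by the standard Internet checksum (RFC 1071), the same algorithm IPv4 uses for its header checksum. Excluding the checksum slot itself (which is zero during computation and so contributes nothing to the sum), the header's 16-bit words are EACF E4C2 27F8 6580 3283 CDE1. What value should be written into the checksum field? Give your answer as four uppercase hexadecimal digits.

One's-complement addition (fold any carry out of bit 15 back into bit 0):
  0xEACF + 0xE4C2 = 0x1CF91 → wrap carry → 0xCF92
  0xCF92 + 0x27F8 = 0x0F78A
  0xF78A + 0x6580 = 0x15D0A → wrap carry → 0x5D0B
  0x5D0B + 0x3283 = 0x08F8E
  0x8F8E + 0xCDE1 = 0x15D6F → wrap carry → 0x5D70
One's-complement sum = 0x5D70.
Checksum = ~0x5D70 & 0xFFFF = 0xA28F.

A28F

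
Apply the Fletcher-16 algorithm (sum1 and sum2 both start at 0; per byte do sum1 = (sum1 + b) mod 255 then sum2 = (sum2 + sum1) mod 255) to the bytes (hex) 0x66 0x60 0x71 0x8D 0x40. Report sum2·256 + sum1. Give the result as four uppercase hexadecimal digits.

Running sums (mod 255):
  after byte 0 (0x66): sum1=102, sum2=102
  after byte 1 (0x60): sum1=198, sum2=45
  after byte 2 (0x71): sum1=56, sum2=101
  after byte 3 (0x8D): sum1=197, sum2=43
  after byte 4 (0x40): sum1=6, sum2=49
Checksum = sum2·256 + sum1 = 49·256 + 6 = 12550 = 0x3106.

3106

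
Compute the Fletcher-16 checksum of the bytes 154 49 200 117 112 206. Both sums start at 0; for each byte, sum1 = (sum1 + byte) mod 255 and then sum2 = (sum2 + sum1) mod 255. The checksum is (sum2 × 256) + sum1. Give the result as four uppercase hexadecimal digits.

C849

Running sums (mod 255):
  after byte 0 (154): sum1=154, sum2=154
  after byte 1 (49): sum1=203, sum2=102
  after byte 2 (200): sum1=148, sum2=250
  after byte 3 (117): sum1=10, sum2=5
  after byte 4 (112): sum1=122, sum2=127
  after byte 5 (206): sum1=73, sum2=200
Checksum = sum2·256 + sum1 = 200·256 + 73 = 51273 = 0xC849.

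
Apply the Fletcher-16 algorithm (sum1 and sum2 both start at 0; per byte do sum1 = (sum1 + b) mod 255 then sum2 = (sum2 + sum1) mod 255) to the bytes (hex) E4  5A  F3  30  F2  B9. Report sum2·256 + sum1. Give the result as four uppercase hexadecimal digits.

2110

Running sums (mod 255):
  after byte 0 (E4): sum1=228, sum2=228
  after byte 1 (5A): sum1=63, sum2=36
  after byte 2 (F3): sum1=51, sum2=87
  after byte 3 (30): sum1=99, sum2=186
  after byte 4 (F2): sum1=86, sum2=17
  after byte 5 (B9): sum1=16, sum2=33
Checksum = sum2·256 + sum1 = 33·256 + 16 = 8464 = 0x2110.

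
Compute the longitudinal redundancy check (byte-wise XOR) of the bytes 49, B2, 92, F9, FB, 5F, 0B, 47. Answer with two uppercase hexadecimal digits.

78

XOR the bytes together:
  start with 0x49
  0x49 ⊕ 0xB2 = 0xFB
  0xFB ⊕ 0x92 = 0x69
  0x69 ⊕ 0xF9 = 0x90
  0x90 ⊕ 0xFB = 0x6B
  0x6B ⊕ 0x5F = 0x34
  0x34 ⊕ 0x0B = 0x3F
  0x3F ⊕ 0x47 = 0x78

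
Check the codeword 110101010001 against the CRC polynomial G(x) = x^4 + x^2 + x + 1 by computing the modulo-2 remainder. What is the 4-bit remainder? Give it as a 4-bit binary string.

Modulo-2 division of 110101010001 by 10111:
  pos 0: 11010 XOR 10111 = 01101
  pos 1: 11011 XOR 10111 = 01100
  pos 2: 11000 XOR 10111 = 01111
  pos 3: 11111 XOR 10111 = 01000
  pos 4: 10000 XOR 10111 = 00111
  pos 6: 11100 XOR 10111 = 01011
  pos 7: 10111 XOR 10111 = 00000
Remainder = 0000 (zero — the frame passes the CRC check).

0000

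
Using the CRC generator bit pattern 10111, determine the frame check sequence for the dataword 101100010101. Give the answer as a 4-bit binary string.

Append 4 zeros: 1011000101010000. Divide by 10111 (XOR where the leading bit is 1):
  pos 0: 10110 XOR 10111 = 00001
  pos 4: 10010 XOR 10111 = 00101
  pos 6: 10110 XOR 10111 = 00001
  pos 10: 11000 XOR 10111 = 01111
  pos 11: 11110 XOR 10111 = 01001
Remainder (last 4 bits) = 1001. This is the CRC / FCS.

1001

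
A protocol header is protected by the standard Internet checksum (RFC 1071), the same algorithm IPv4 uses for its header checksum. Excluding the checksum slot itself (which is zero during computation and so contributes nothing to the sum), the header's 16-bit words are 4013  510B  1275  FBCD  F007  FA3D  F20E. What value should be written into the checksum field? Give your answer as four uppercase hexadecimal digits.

One's-complement addition (fold any carry out of bit 15 back into bit 0):
  0x4013 + 0x510B = 0x0911E
  0x911E + 0x1275 = 0x0A393
  0xA393 + 0xFBCD = 0x19F60 → wrap carry → 0x9F61
  0x9F61 + 0xF007 = 0x18F68 → wrap carry → 0x8F69
  0x8F69 + 0xFA3D = 0x189A6 → wrap carry → 0x89A7
  0x89A7 + 0xF20E = 0x17BB5 → wrap carry → 0x7BB6
One's-complement sum = 0x7BB6.
Checksum = ~0x7BB6 & 0xFFFF = 0x8449.

8449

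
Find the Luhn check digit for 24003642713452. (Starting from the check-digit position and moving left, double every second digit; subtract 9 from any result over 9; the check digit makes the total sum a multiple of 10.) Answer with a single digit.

Partial digits right→left: 2 5 4 3 1 7 2 4 6 3 0 0 4 2
Double every second digit counting from the check-digit position (so the 1st, 3rd, 5th, ... of the partial from the right).
  doubled (with −9 where >9): 4 8 2 4 3 0 8 → sum 29
  kept as-is: 5 3 7 4 3 0 2 → sum 24
Total = 29 + 24 = 53.
Check digit = (10 − (53 mod 10)) mod 10 = 7.

7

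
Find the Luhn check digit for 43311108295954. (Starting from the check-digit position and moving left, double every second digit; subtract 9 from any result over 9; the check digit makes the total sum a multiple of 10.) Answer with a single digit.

7

Partial digits right→left: 4 5 9 5 9 2 8 0 1 1 1 3 3 4
Double every second digit counting from the check-digit position (so the 1st, 3rd, 5th, ... of the partial from the right).
  doubled (with −9 where >9): 8 9 9 7 2 2 6 → sum 43
  kept as-is: 5 5 2 0 1 3 4 → sum 20
Total = 43 + 20 = 63.
Check digit = (10 − (63 mod 10)) mod 10 = 7.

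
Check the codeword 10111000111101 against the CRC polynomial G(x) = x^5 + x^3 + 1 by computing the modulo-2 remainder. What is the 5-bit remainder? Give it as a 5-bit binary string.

Modulo-2 division of 10111000111101 by 101001:
  pos 0: 101110 XOR 101001 = 000111
  pos 3: 111001 XOR 101001 = 010000
  pos 4: 100001 XOR 101001 = 001000
  pos 6: 100011 XOR 101001 = 001010
  pos 8: 101001 XOR 101001 = 000000
Remainder = 00000 (zero — the frame passes the CRC check).

00000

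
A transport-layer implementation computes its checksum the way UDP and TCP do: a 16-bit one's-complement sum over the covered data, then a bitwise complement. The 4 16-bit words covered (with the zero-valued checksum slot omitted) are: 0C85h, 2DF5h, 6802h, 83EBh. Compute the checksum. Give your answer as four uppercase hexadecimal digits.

D997

One's-complement addition (fold any carry out of bit 15 back into bit 0):
  0x0C85 + 0x2DF5 = 0x03A7A
  0x3A7A + 0x6802 = 0x0A27C
  0xA27C + 0x83EB = 0x12667 → wrap carry → 0x2668
One's-complement sum = 0x2668.
Checksum = ~0x2668 & 0xFFFF = 0xD997.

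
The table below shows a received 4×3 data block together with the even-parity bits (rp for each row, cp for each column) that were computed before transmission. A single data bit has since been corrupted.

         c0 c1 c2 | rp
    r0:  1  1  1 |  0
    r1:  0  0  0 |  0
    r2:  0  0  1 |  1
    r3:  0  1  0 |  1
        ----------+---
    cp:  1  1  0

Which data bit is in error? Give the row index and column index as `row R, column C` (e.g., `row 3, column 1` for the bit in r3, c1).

Recompute each row's even parity and compare to rp:
  r0: data parity 1, sent rp 0 → mismatch
  r1: data parity 0, sent rp 0 → ok
  r2: data parity 1, sent rp 1 → ok
  r3: data parity 1, sent rp 1 → ok
Recompute each column's even parity and compare to cp:
  c0: data parity 1, sent cp 1 → ok
  c1: data parity 0, sent cp 1 → mismatch
  c2: data parity 0, sent cp 0 → ok
Exactly one row (r0) and one column (c1) fail → the flipped bit is at their intersection.

row 0, column 1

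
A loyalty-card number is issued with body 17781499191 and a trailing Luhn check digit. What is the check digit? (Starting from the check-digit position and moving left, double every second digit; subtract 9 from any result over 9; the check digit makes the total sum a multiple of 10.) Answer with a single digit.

Partial digits right→left: 1 9 1 9 9 4 1 8 7 7 1
Double every second digit counting from the check-digit position (so the 1st, 3rd, 5th, ... of the partial from the right).
  doubled (with −9 where >9): 2 2 9 2 5 2 → sum 22
  kept as-is: 9 9 4 8 7 → sum 37
Total = 22 + 37 = 59.
Check digit = (10 − (59 mod 10)) mod 10 = 1.

1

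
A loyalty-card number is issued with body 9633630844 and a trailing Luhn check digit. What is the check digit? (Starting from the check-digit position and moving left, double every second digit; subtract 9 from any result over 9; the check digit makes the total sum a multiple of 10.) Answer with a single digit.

8

Partial digits right→left: 4 4 8 0 3 6 3 3 6 9
Double every second digit counting from the check-digit position (so the 1st, 3rd, 5th, ... of the partial from the right).
  doubled (with −9 where >9): 8 7 6 6 3 → sum 30
  kept as-is: 4 0 6 3 9 → sum 22
Total = 30 + 22 = 52.
Check digit = (10 − (52 mod 10)) mod 10 = 8.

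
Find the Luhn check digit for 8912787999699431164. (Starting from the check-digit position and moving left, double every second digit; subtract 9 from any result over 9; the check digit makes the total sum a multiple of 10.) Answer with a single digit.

7

Partial digits right→left: 4 6 1 1 3 4 9 9 6 9 9 9 7 8 7 2 1 9 8
Double every second digit counting from the check-digit position (so the 1st, 3rd, 5th, ... of the partial from the right).
  doubled (with −9 where >9): 8 2 6 9 3 9 5 5 2 7 → sum 56
  kept as-is: 6 1 4 9 9 9 8 2 9 → sum 57
Total = 56 + 57 = 113.
Check digit = (10 − (113 mod 10)) mod 10 = 7.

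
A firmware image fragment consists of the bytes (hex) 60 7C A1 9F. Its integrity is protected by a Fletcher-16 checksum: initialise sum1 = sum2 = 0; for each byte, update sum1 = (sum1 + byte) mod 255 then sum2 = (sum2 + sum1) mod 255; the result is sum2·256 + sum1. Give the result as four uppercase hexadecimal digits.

D91E

Running sums (mod 255):
  after byte 0 (60): sum1=96, sum2=96
  after byte 1 (7C): sum1=220, sum2=61
  after byte 2 (A1): sum1=126, sum2=187
  after byte 3 (9F): sum1=30, sum2=217
Checksum = sum2·256 + sum1 = 217·256 + 30 = 55582 = 0xD91E.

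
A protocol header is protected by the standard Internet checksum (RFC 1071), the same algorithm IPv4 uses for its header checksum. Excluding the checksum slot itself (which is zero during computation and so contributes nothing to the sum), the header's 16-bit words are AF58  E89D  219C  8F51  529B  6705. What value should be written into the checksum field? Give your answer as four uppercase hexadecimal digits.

One's-complement addition (fold any carry out of bit 15 back into bit 0):
  0xAF58 + 0xE89D = 0x197F5 → wrap carry → 0x97F6
  0x97F6 + 0x219C = 0x0B992
  0xB992 + 0x8F51 = 0x148E3 → wrap carry → 0x48E4
  0x48E4 + 0x529B = 0x09B7F
  0x9B7F + 0x6705 = 0x10284 → wrap carry → 0x0285
One's-complement sum = 0x0285.
Checksum = ~0x0285 & 0xFFFF = 0xFD7A.

FD7A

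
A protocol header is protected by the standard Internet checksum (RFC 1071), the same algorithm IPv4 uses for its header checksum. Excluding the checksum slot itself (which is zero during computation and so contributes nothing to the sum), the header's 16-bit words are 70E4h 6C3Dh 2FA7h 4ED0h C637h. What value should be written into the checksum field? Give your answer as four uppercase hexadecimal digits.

DE2E

One's-complement addition (fold any carry out of bit 15 back into bit 0):
  0x70E4 + 0x6C3D = 0x0DD21
  0xDD21 + 0x2FA7 = 0x10CC8 → wrap carry → 0x0CC9
  0x0CC9 + 0x4ED0 = 0x05B99
  0x5B99 + 0xC637 = 0x121D0 → wrap carry → 0x21D1
One's-complement sum = 0x21D1.
Checksum = ~0x21D1 & 0xFFFF = 0xDE2E.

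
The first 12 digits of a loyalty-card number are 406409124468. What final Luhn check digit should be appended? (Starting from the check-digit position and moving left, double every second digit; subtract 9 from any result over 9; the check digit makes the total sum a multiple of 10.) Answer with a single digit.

Partial digits right→left: 8 6 4 4 2 1 9 0 4 6 0 4
Double every second digit counting from the check-digit position (so the 1st, 3rd, 5th, ... of the partial from the right).
  doubled (with −9 where >9): 7 8 4 9 8 0 → sum 36
  kept as-is: 6 4 1 0 6 4 → sum 21
Total = 36 + 21 = 57.
Check digit = (10 − (57 mod 10)) mod 10 = 3.

3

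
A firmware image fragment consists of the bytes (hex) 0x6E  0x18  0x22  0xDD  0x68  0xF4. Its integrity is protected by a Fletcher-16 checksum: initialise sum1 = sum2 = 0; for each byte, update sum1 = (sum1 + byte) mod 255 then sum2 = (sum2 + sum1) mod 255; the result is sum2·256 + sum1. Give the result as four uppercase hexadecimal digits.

F6E3

Running sums (mod 255):
  after byte 0 (0x6E): sum1=110, sum2=110
  after byte 1 (0x18): sum1=134, sum2=244
  after byte 2 (0x22): sum1=168, sum2=157
  after byte 3 (0xDD): sum1=134, sum2=36
  after byte 4 (0x68): sum1=238, sum2=19
  after byte 5 (0xF4): sum1=227, sum2=246
Checksum = sum2·256 + sum1 = 246·256 + 227 = 63203 = 0xF6E3.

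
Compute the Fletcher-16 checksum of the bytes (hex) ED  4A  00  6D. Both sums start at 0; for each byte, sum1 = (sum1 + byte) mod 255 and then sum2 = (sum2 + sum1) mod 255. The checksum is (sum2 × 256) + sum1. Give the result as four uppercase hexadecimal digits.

04A5

Running sums (mod 255):
  after byte 0 (ED): sum1=237, sum2=237
  after byte 1 (4A): sum1=56, sum2=38
  after byte 2 (00): sum1=56, sum2=94
  after byte 3 (6D): sum1=165, sum2=4
Checksum = sum2·256 + sum1 = 4·256 + 165 = 1189 = 0x04A5.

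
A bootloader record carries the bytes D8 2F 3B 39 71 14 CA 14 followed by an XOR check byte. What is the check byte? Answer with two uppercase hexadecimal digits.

XOR the bytes together:
  start with 0xD8
  0xD8 ⊕ 0x2F = 0xF7
  0xF7 ⊕ 0x3B = 0xCC
  0xCC ⊕ 0x39 = 0xF5
  0xF5 ⊕ 0x71 = 0x84
  0x84 ⊕ 0x14 = 0x90
  0x90 ⊕ 0xCA = 0x5A
  0x5A ⊕ 0x14 = 0x4E

4E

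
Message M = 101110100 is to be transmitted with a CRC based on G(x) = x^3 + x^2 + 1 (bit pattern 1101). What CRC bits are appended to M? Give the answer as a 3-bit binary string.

011

Append 3 zeros: 101110100000. Divide by 1101 (XOR where the leading bit is 1):
  pos 0: 1011 XOR 1101 = 0110
  pos 1: 1101 XOR 1101 = 0000
  pos 6: 1000 XOR 1101 = 0101
  pos 7: 1010 XOR 1101 = 0111
  pos 8: 1110 XOR 1101 = 0011
Remainder (last 3 bits) = 011. This is the CRC / FCS.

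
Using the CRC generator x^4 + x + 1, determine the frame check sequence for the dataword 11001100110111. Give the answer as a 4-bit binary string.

0010

Append 4 zeros: 110011001101110000. Divide by 10011 (XOR where the leading bit is 1):
  pos 0: 11001 XOR 10011 = 01010
  pos 1: 10101 XOR 10011 = 00110
  pos 3: 11000 XOR 10011 = 01011
  pos 4: 10111 XOR 10011 = 00100
  pos 6: 10010 XOR 10011 = 00001
  pos 10: 11110 XOR 10011 = 01101
  pos 11: 11010 XOR 10011 = 01001
  pos 12: 10010 XOR 10011 = 00001
Remainder (last 4 bits) = 0010. This is the CRC / FCS.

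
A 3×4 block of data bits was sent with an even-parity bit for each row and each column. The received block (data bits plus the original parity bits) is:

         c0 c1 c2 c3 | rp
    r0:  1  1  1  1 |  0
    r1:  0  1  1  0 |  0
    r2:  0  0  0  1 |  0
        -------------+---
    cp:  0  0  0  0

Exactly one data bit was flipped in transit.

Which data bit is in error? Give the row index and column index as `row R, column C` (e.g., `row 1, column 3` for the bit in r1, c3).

Recompute each row's even parity and compare to rp:
  r0: data parity 0, sent rp 0 → ok
  r1: data parity 0, sent rp 0 → ok
  r2: data parity 1, sent rp 0 → mismatch
Recompute each column's even parity and compare to cp:
  c0: data parity 1, sent cp 0 → mismatch
  c1: data parity 0, sent cp 0 → ok
  c2: data parity 0, sent cp 0 → ok
  c3: data parity 0, sent cp 0 → ok
Exactly one row (r2) and one column (c0) fail → the flipped bit is at their intersection.

row 2, column 0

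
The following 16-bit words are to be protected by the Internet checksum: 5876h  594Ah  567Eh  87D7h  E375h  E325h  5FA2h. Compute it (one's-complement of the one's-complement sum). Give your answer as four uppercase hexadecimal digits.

One's-complement addition (fold any carry out of bit 15 back into bit 0):
  0x5876 + 0x594A = 0x0B1C0
  0xB1C0 + 0x567E = 0x1083E → wrap carry → 0x083F
  0x083F + 0x87D7 = 0x09016
  0x9016 + 0xE375 = 0x1738B → wrap carry → 0x738C
  0x738C + 0xE325 = 0x156B1 → wrap carry → 0x56B2
  0x56B2 + 0x5FA2 = 0x0B654
One's-complement sum = 0xB654.
Checksum = ~0xB654 & 0xFFFF = 0x49AB.

49AB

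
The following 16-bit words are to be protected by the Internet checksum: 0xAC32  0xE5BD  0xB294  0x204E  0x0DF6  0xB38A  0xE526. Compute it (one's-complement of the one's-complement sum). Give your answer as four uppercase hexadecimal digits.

One's-complement addition (fold any carry out of bit 15 back into bit 0):
  0xAC32 + 0xE5BD = 0x191EF → wrap carry → 0x91F0
  0x91F0 + 0xB294 = 0x14484 → wrap carry → 0x4485
  0x4485 + 0x204E = 0x064D3
  0x64D3 + 0x0DF6 = 0x072C9
  0x72C9 + 0xB38A = 0x12653 → wrap carry → 0x2654
  0x2654 + 0xE526 = 0x10B7A → wrap carry → 0x0B7B
One's-complement sum = 0x0B7B.
Checksum = ~0x0B7B & 0xFFFF = 0xF484.

F484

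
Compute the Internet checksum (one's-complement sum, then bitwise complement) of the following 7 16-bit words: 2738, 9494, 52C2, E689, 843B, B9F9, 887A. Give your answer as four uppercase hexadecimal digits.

One's-complement addition (fold any carry out of bit 15 back into bit 0):
  0x2738 + 0x9494 = 0x0BBCC
  0xBBCC + 0x52C2 = 0x10E8E → wrap carry → 0x0E8F
  0x0E8F + 0xE689 = 0x0F518
  0xF518 + 0x843B = 0x17953 → wrap carry → 0x7954
  0x7954 + 0xB9F9 = 0x1334D → wrap carry → 0x334E
  0x334E + 0x887A = 0x0BBC8
One's-complement sum = 0xBBC8.
Checksum = ~0xBBC8 & 0xFFFF = 0x4437.

4437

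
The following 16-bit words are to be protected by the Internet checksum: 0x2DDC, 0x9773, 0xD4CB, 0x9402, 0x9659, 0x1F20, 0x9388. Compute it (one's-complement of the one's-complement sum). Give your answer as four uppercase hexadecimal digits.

88DF

One's-complement addition (fold any carry out of bit 15 back into bit 0):
  0x2DDC + 0x9773 = 0x0C54F
  0xC54F + 0xD4CB = 0x19A1A → wrap carry → 0x9A1B
  0x9A1B + 0x9402 = 0x12E1D → wrap carry → 0x2E1E
  0x2E1E + 0x9659 = 0x0C477
  0xC477 + 0x1F20 = 0x0E397
  0xE397 + 0x9388 = 0x1771F → wrap carry → 0x7720
One's-complement sum = 0x7720.
Checksum = ~0x7720 & 0xFFFF = 0x88DF.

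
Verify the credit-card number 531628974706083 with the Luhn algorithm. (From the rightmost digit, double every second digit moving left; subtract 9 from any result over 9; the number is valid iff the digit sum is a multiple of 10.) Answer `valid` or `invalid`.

valid

From the right, keep odd positions and double even positions (subtract 9 from any doubled value over 9):
  doubled (positions 2,4,...): 7 3 5 5 7 3 6 → sum 36
  kept (positions 1,3,...): 3 0 0 4 9 2 1 5 → sum 24
Total = 60.
60 mod 10 = 0, so the number is valid.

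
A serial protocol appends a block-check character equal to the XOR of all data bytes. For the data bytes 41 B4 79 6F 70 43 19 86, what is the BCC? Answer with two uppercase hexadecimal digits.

XOR the bytes together:
  start with 0x41
  0x41 ⊕ 0xB4 = 0xF5
  0xF5 ⊕ 0x79 = 0x8C
  0x8C ⊕ 0x6F = 0xE3
  0xE3 ⊕ 0x70 = 0x93
  0x93 ⊕ 0x43 = 0xD0
  0xD0 ⊕ 0x19 = 0xC9
  0xC9 ⊕ 0x86 = 0x4F

4F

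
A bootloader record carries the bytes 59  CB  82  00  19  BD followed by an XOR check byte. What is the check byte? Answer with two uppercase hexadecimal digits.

XOR the bytes together:
  start with 0x59
  0x59 ⊕ 0xCB = 0x92
  0x92 ⊕ 0x82 = 0x10
  0x10 ⊕ 0x00 = 0x10
  0x10 ⊕ 0x19 = 0x09
  0x09 ⊕ 0xBD = 0xB4

B4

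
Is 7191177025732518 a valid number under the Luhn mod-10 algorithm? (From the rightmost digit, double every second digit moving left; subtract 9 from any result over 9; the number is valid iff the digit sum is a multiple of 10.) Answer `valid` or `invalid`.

invalid

From the right, keep odd positions and double even positions (subtract 9 from any doubled value over 9):
  doubled (positions 2,4,...): 2 4 5 4 5 2 9 5 → sum 36
  kept (positions 1,3,...): 8 5 3 5 0 7 1 1 → sum 30
Total = 66.
66 mod 10 = 6, so the number is invalid.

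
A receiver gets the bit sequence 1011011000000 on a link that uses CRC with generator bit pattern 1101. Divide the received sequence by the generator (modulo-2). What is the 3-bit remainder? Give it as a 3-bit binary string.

101

Modulo-2 division of 1011011000000 by 1101:
  pos 0: 1011 XOR 1101 = 0110
  pos 1: 1100 XOR 1101 = 0001
  pos 4: 1110 XOR 1101 = 0011
  pos 6: 1100 XOR 1101 = 0001
  pos 9: 1000 XOR 1101 = 0101
Remainder = 101 (nonzero — an error is detected).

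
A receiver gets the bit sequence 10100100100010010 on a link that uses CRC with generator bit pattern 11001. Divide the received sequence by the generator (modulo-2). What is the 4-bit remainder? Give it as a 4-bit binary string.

0110

Modulo-2 division of 10100100100010010 by 11001:
  pos 0: 10100 XOR 11001 = 01101
  pos 1: 11011 XOR 11001 = 00010
  pos 4: 10001 XOR 11001 = 01000
  pos 5: 10000 XOR 11001 = 01001
  pos 6: 10010 XOR 11001 = 01011
  pos 7: 10110 XOR 11001 = 01111
  pos 8: 11111 XOR 11001 = 00110
  pos 10: 11000 XOR 11001 = 00001
Remainder = 0110 (nonzero — an error is detected).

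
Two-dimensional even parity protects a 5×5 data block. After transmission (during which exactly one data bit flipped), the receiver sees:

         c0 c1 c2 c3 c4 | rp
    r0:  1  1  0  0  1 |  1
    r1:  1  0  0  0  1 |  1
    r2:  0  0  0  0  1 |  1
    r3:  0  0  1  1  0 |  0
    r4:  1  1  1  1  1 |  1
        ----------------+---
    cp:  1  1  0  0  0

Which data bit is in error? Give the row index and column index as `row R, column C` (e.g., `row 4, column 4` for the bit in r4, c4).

row 1, column 1

Recompute each row's even parity and compare to rp:
  r0: data parity 1, sent rp 1 → ok
  r1: data parity 0, sent rp 1 → mismatch
  r2: data parity 1, sent rp 1 → ok
  r3: data parity 0, sent rp 0 → ok
  r4: data parity 1, sent rp 1 → ok
Recompute each column's even parity and compare to cp:
  c0: data parity 1, sent cp 1 → ok
  c1: data parity 0, sent cp 1 → mismatch
  c2: data parity 0, sent cp 0 → ok
  c3: data parity 0, sent cp 0 → ok
  c4: data parity 0, sent cp 0 → ok
Exactly one row (r1) and one column (c1) fail → the flipped bit is at their intersection.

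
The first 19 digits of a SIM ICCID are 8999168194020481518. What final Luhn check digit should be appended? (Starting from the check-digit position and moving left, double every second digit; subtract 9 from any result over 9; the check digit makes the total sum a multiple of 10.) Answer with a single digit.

4

Partial digits right→left: 8 1 5 1 8 4 0 2 0 4 9 1 8 6 1 9 9 9 8
Double every second digit counting from the check-digit position (so the 1st, 3rd, 5th, ... of the partial from the right).
  doubled (with −9 where >9): 7 1 7 0 0 9 7 2 9 7 → sum 49
  kept as-is: 1 1 4 2 4 1 6 9 9 → sum 37
Total = 49 + 37 = 86.
Check digit = (10 − (86 mod 10)) mod 10 = 4.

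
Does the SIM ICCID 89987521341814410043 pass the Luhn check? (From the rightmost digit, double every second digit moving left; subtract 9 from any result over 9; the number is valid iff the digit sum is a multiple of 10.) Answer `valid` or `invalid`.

invalid

From the right, keep odd positions and double even positions (subtract 9 from any doubled value over 9):
  doubled (positions 2,4,...): 8 0 8 2 2 6 4 5 9 7 → sum 51
  kept (positions 1,3,...): 3 0 1 4 8 4 1 5 8 9 → sum 43
Total = 94.
94 mod 10 = 4, so the number is invalid.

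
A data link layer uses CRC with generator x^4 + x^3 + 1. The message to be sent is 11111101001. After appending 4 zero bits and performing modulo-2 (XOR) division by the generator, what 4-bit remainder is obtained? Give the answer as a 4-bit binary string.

Append 4 zeros: 111111010010000. Divide by 11001 (XOR where the leading bit is 1):
  pos 0: 11111 XOR 11001 = 00110
  pos 2: 11010 XOR 11001 = 00011
  pos 5: 11100 XOR 11001 = 00101
  pos 7: 10110 XOR 11001 = 01111
  pos 8: 11110 XOR 11001 = 00111
  pos 10: 11100 XOR 11001 = 00101
Remainder (last 4 bits) = 0101. This is the CRC / FCS.

0101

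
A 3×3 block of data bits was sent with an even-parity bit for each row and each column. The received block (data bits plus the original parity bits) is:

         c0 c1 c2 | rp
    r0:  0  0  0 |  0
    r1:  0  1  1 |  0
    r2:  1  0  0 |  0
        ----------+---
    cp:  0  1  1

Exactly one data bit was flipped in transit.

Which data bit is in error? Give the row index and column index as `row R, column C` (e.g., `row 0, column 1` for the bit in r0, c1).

row 2, column 0

Recompute each row's even parity and compare to rp:
  r0: data parity 0, sent rp 0 → ok
  r1: data parity 0, sent rp 0 → ok
  r2: data parity 1, sent rp 0 → mismatch
Recompute each column's even parity and compare to cp:
  c0: data parity 1, sent cp 0 → mismatch
  c1: data parity 1, sent cp 1 → ok
  c2: data parity 1, sent cp 1 → ok
Exactly one row (r2) and one column (c0) fail → the flipped bit is at their intersection.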